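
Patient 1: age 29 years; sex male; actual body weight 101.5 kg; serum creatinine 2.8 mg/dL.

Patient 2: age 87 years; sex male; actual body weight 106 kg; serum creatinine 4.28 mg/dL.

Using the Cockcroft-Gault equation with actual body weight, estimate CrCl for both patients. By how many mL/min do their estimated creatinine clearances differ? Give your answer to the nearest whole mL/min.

Patient 1: CrCl = (140 − 29) × 101.5 / (72 × 2.8) = 11266.5 / 201.60 ≈ 55.9 mL/min
Patient 2: CrCl = (140 − 87) × 106 / (72 × 4.28) = 5618.0 / 308.16 ≈ 18.2 mL/min
|55.9 − 18.2| = 37.7 mL/min

38 mL/min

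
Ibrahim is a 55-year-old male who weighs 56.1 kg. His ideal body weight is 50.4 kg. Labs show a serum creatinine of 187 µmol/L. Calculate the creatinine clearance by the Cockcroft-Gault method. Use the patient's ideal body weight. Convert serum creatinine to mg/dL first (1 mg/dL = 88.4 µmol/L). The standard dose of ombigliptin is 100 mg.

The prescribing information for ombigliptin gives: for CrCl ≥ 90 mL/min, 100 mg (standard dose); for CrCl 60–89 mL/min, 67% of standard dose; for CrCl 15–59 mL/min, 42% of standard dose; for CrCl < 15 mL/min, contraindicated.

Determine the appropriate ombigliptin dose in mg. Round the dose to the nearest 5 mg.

SCr = 187 / 88.4 = 2.115 mg/dL
CrCl = (140 − 55) × 50.4 / (72 × 2.115) = 4284.0 / 152.28 ≈ 28.1 mL/min
CrCl ≈ 28 mL/min → bracket 15–59 mL/min.
42% of 100 mg = 42 mg → 40 mg

40 mg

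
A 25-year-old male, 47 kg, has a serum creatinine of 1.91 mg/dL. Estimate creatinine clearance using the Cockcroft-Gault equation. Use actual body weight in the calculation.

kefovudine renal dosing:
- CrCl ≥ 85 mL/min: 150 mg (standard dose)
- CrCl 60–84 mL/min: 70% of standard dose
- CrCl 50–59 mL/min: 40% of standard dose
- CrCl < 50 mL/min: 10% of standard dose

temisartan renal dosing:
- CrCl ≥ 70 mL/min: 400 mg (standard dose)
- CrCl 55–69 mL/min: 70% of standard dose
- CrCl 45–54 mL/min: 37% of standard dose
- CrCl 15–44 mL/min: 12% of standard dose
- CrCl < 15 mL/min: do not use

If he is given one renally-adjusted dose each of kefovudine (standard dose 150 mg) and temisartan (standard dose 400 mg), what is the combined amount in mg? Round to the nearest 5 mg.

CrCl = (140 − 25) × 47 / (72 × 1.91) = 5405.0 / 137.52 ≈ 39.3 mL/min
CrCl ≈ 39 mL/min.
kefovudine: < 50 mL/min → 10% of 150 mg = 15 mg.
temisartan: 15–44 mL/min → 12% of 400 mg = 48 mg.
Total = 15 + 48 = 63 mg.

65 mg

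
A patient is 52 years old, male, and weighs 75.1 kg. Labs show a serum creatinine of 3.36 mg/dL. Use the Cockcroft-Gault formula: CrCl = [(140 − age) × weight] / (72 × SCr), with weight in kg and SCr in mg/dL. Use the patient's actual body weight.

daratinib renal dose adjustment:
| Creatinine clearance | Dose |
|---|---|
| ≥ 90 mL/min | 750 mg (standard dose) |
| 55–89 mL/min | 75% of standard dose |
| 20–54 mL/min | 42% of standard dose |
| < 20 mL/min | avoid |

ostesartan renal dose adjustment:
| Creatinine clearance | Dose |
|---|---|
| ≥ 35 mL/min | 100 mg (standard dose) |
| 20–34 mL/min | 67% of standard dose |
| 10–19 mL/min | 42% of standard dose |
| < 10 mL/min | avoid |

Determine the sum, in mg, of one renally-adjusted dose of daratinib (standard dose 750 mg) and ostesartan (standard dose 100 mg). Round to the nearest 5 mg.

380 mg

CrCl = (140 − 52) × 75.1 / (72 × 3.36) = 6608.8 / 241.92 ≈ 27.3 mL/min
CrCl ≈ 27 mL/min.
daratinib: 20–54 mL/min → 42% of 750 mg = 315 mg.
ostesartan: 20–34 mL/min → 67% of 100 mg = 67 mg.
Total = 315 + 67 = 382 mg.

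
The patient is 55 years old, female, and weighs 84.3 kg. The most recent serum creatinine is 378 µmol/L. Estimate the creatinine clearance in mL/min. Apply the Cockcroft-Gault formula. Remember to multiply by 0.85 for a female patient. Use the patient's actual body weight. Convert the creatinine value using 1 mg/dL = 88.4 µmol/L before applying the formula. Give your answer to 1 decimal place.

19.8 mL/min

SCr = 378 / 88.4 = 4.276 mg/dL
CrCl = (140 − 55) × 84.3 / (72 × 4.276) × 0.85 = 7165.5 / 307.87 × 0.85 ≈ 19.8 mL/min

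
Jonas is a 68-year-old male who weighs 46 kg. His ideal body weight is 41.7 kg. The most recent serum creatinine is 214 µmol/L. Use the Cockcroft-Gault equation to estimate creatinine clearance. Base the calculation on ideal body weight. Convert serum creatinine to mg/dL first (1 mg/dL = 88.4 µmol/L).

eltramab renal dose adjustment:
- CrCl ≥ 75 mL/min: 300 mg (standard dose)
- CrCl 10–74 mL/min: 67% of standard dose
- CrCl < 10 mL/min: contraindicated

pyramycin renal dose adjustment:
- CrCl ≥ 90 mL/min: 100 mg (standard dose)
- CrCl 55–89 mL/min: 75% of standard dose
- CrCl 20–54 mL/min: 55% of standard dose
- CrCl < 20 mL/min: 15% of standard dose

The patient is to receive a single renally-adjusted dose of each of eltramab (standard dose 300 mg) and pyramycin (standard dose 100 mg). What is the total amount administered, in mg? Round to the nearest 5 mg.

215 mg

SCr = 214 / 88.4 = 2.421 mg/dL
CrCl = (140 − 68) × 41.7 / (72 × 2.421) = 3002.4 / 174.31 ≈ 17.2 mL/min
CrCl ≈ 17 mL/min.
eltramab: 10–74 mL/min → 67% of 300 mg = 201 mg.
pyramycin: < 20 mL/min → 15% of 100 mg = 15 mg.
Total = 201 + 15 = 216 mg.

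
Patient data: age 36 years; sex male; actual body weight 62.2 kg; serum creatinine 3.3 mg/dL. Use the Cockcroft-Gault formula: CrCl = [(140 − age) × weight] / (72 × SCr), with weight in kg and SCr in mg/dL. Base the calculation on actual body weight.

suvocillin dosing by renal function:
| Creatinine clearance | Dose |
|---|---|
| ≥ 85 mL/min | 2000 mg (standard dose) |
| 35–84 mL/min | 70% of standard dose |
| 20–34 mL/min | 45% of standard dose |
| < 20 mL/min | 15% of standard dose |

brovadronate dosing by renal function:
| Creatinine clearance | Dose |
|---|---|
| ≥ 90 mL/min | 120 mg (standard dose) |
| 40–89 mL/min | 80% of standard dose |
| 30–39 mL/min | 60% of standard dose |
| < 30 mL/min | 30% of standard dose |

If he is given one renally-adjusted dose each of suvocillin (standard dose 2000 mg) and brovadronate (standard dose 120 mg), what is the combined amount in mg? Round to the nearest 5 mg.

CrCl = (140 − 36) × 62.2 / (72 × 3.3) = 6468.8 / 237.60 ≈ 27.2 mL/min
CrCl ≈ 27 mL/min.
suvocillin: 20–34 mL/min → 45% of 2000 mg = 900 mg.
brovadronate: < 30 mL/min → 30% of 120 mg = 36 mg.
Total = 900 + 36 = 936 mg.

935 mg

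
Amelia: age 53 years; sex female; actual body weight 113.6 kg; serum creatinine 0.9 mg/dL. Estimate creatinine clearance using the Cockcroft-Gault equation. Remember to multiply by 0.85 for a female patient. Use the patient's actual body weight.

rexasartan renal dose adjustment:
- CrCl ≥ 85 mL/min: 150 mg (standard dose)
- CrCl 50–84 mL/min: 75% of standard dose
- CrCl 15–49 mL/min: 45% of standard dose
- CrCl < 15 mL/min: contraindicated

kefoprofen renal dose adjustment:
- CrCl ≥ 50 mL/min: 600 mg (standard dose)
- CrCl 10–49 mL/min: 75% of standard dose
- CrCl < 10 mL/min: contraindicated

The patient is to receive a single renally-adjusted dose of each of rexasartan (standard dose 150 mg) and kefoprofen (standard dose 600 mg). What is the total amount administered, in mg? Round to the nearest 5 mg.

CrCl = (140 − 53) × 113.6 / (72 × 0.9) × 0.85 = 9883.2 / 64.80 × 0.85 ≈ 129.6 mL/min
CrCl ≈ 130 mL/min.
rexasartan: ≥ 85 mL/min → 100% of 150 mg = 150 mg.
kefoprofen: ≥ 50 mL/min → 100% of 600 mg = 600 mg.
Total = 150 + 600 = 750 mg.

750 mg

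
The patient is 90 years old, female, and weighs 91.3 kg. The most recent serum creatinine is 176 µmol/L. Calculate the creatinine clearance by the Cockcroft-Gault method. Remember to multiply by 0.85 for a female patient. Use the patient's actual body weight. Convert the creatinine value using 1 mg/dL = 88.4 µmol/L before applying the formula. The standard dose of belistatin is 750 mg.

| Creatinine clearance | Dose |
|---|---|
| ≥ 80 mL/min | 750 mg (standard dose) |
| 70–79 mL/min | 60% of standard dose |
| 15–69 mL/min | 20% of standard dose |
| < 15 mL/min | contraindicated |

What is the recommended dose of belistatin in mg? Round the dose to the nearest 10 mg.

SCr = 176 / 88.4 = 1.991 mg/dL
CrCl = (140 − 90) × 91.3 / (72 × 1.991) × 0.85 = 4565.0 / 143.35 × 0.85 ≈ 27.1 mL/min
CrCl ≈ 27 mL/min → bracket 15–69 mL/min.
20% of 750 mg = 150 mg

150 mg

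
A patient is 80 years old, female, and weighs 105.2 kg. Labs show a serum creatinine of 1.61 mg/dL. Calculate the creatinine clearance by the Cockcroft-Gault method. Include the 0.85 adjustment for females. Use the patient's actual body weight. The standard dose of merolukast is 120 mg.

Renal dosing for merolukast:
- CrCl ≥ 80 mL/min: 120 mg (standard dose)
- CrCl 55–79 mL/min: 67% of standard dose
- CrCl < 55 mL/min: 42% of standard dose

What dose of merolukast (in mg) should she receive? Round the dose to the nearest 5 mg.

50 mg

CrCl = (140 − 80) × 105.2 / (72 × 1.61) × 0.85 = 6312.0 / 115.92 × 0.85 ≈ 46.3 mL/min
CrCl ≈ 46 mL/min → bracket < 55 mL/min.
42% of 120 mg = 50.4 mg → 50 mg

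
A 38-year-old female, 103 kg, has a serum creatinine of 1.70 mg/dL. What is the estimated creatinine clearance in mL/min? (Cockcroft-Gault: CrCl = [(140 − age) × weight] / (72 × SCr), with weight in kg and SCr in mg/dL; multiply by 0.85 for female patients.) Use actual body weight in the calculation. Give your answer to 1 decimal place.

73.0 mL/min

CrCl = (140 − 38) × 103 / (72 × 1.7) × 0.85 = 10506.0 / 122.40 × 0.85 ≈ 73.0 mL/min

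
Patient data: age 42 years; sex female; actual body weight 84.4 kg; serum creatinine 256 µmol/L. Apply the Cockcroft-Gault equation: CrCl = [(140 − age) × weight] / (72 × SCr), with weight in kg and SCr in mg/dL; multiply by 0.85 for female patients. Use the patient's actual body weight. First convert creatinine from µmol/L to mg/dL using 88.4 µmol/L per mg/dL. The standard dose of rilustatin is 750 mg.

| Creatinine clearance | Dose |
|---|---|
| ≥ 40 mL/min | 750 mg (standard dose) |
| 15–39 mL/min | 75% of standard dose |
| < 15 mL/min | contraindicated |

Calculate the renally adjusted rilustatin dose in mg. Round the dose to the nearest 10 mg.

560 mg

SCr = 256 / 88.4 = 2.896 mg/dL
CrCl = (140 − 42) × 84.4 / (72 × 2.896) × 0.85 = 8271.2 / 208.51 × 0.85 ≈ 33.7 mL/min
CrCl ≈ 34 mL/min → bracket 15–39 mL/min.
75% of 750 mg = 562.5 mg → 560 mg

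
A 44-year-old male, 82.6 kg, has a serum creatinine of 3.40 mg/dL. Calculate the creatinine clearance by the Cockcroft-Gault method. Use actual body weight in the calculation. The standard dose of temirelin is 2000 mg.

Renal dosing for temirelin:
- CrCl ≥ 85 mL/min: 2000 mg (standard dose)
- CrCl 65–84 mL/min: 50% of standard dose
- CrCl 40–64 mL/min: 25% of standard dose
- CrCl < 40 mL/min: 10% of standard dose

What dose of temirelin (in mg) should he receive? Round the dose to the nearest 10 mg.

200 mg

CrCl = (140 − 44) × 82.6 / (72 × 3.4) = 7929.6 / 244.80 ≈ 32.4 mL/min
CrCl ≈ 32 mL/min → bracket < 40 mL/min.
10% of 2000 mg = 200 mg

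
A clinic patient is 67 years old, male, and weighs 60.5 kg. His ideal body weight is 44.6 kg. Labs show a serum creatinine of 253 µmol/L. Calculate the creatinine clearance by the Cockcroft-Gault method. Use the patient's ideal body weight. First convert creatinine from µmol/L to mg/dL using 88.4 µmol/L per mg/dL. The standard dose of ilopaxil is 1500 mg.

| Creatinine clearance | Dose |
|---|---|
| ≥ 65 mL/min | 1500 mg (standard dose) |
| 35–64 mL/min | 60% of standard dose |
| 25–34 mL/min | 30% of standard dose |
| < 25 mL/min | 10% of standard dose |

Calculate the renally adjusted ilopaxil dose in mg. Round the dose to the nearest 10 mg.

150 mg

SCr = 253 / 88.4 = 2.862 mg/dL
CrCl = (140 − 67) × 44.6 / (72 × 2.862) = 3255.8 / 206.06 ≈ 15.8 mL/min
CrCl ≈ 16 mL/min → bracket < 25 mL/min.
10% of 1500 mg = 150 mg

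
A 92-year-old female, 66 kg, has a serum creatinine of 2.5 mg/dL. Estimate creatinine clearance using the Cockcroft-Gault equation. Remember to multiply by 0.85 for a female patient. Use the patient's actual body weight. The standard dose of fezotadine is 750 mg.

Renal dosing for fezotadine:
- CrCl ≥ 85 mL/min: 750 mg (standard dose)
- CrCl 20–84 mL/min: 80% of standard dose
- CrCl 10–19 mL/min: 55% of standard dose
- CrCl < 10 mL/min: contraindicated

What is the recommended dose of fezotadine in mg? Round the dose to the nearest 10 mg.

410 mg

CrCl = (140 − 92) × 66 / (72 × 2.5) × 0.85 = 3168.0 / 180.00 × 0.85 ≈ 15.0 mL/min
CrCl ≈ 15 mL/min → bracket 10–19 mL/min.
55% of 750 mg = 412.5 mg → 410 mg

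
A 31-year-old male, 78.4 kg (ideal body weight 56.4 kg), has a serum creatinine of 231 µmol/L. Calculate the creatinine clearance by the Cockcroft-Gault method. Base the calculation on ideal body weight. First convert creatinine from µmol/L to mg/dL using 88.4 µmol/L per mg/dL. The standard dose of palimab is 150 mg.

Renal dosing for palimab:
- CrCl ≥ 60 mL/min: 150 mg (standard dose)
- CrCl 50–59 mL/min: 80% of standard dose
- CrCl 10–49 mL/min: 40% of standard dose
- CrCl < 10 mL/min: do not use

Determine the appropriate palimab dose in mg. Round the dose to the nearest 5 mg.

SCr = 231 / 88.4 = 2.613 mg/dL
CrCl = (140 − 31) × 56.4 / (72 × 2.613) = 6147.6 / 188.14 ≈ 32.7 mL/min
CrCl ≈ 33 mL/min → bracket 10–49 mL/min.
40% of 150 mg = 60 mg

60 mg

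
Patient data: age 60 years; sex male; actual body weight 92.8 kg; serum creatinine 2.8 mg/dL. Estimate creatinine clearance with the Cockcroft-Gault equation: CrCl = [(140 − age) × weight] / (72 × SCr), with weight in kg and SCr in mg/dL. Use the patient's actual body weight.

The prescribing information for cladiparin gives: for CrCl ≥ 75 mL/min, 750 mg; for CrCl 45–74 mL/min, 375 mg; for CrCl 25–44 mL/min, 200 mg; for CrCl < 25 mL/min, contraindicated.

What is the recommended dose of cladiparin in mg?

200 mg

CrCl = (140 − 60) × 92.8 / (72 × 2.8) = 7424.0 / 201.60 ≈ 36.8 mL/min
CrCl ≈ 37 mL/min → bracket 25–44 mL/min.
Dose for this bracket: 200 mg.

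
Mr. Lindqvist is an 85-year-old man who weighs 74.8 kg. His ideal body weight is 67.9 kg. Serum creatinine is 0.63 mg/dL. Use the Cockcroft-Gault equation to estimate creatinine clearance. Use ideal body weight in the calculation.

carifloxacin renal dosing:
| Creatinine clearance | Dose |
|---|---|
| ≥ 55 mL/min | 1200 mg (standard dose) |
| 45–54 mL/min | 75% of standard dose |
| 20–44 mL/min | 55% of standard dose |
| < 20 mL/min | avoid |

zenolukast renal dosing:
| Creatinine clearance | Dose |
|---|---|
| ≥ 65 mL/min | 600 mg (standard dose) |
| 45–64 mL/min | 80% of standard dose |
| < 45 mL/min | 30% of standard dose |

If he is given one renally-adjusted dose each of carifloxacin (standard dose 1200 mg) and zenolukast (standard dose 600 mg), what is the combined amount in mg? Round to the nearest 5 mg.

CrCl = (140 − 85) × 67.9 / (72 × 0.63) = 3734.5 / 45.36 ≈ 82.3 mL/min
CrCl ≈ 82 mL/min.
carifloxacin: ≥ 55 mL/min → 100% of 1200 mg = 1200 mg.
zenolukast: ≥ 65 mL/min → 100% of 600 mg = 600 mg.
Total = 1200 + 600 = 1800 mg.

1800 mg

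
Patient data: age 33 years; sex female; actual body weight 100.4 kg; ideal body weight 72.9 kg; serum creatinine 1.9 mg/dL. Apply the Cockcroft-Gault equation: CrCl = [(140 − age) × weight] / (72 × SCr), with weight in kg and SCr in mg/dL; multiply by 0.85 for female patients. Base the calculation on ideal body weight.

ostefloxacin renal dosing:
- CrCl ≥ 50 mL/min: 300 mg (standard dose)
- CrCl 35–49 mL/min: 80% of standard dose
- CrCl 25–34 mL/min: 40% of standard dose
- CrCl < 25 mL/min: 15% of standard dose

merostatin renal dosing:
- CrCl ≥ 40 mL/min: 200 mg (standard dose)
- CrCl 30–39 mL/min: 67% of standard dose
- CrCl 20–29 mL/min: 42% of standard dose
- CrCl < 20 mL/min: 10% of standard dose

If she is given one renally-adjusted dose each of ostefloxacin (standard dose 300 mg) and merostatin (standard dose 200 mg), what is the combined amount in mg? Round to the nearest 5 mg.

CrCl = (140 − 33) × 72.9 / (72 × 1.9) × 0.85 = 7800.3 / 136.80 × 0.85 ≈ 48.5 mL/min
CrCl ≈ 48 mL/min.
ostefloxacin: 35–49 mL/min → 80% of 300 mg = 240 mg.
merostatin: ≥ 40 mL/min → 100% of 200 mg = 200 mg.
Total = 240 + 200 = 440 mg.

440 mg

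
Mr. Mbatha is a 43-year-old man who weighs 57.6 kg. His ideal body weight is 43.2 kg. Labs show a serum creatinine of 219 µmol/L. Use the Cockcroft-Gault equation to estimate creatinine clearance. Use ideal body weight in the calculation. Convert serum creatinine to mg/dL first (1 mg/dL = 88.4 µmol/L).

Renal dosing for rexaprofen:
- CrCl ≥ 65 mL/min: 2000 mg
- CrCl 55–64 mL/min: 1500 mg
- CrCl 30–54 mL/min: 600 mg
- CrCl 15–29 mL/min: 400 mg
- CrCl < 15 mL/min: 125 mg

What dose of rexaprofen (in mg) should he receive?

SCr = 219 / 88.4 = 2.477 mg/dL
CrCl = (140 − 43) × 43.2 / (72 × 2.477) = 4190.4 / 178.34 ≈ 23.5 mL/min
CrCl ≈ 23 mL/min → bracket 15–29 mL/min.
Dose for this bracket: 400 mg.

400 mg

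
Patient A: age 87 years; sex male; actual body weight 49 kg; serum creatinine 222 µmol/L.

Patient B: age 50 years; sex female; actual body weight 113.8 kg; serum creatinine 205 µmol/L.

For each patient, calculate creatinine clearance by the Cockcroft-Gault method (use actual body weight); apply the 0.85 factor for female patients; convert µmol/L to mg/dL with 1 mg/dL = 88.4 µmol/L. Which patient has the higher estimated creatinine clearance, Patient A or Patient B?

Patient B

Patient A: SCr = 222 / 88.4 = 2.511 mg/dL
Patient A: CrCl = (140 − 87) × 49 / (72 × 2.511) = 2597.0 / 180.79 ≈ 14.4 mL/min
Patient B: SCr = 205 / 88.4 = 2.319 mg/dL
Patient B: CrCl = (140 − 50) × 113.8 / (72 × 2.319) × 0.85 = 10242.0 / 166.97 × 0.85 ≈ 52.1 mL/min
14.4 vs 52.1 mL/min → Patient B is higher.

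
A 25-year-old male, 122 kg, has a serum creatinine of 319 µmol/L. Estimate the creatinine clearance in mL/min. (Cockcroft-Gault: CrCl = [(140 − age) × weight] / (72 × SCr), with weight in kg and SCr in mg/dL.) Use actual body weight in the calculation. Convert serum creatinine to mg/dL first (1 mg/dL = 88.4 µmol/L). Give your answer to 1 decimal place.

54.0 mL/min

SCr = 319 / 88.4 = 3.609 mg/dL
CrCl = (140 − 25) × 122 / (72 × 3.609) = 14030.0 / 259.85 ≈ 54.0 mL/min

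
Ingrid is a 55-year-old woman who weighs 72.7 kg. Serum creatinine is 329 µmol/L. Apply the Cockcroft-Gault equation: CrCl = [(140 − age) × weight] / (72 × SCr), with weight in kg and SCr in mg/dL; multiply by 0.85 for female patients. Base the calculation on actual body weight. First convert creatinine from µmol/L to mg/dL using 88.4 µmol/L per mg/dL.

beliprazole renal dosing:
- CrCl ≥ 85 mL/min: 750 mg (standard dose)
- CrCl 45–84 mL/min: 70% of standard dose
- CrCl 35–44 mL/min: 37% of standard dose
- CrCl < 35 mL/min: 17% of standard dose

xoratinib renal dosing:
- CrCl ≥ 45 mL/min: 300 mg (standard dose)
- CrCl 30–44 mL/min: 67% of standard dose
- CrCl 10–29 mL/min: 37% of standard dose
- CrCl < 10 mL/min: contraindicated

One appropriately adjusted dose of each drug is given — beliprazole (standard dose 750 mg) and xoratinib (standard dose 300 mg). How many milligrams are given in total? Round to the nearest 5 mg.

240 mg

SCr = 329 / 88.4 = 3.722 mg/dL
CrCl = (140 − 55) × 72.7 / (72 × 3.722) × 0.85 = 6179.5 / 267.98 × 0.85 ≈ 19.6 mL/min
CrCl ≈ 20 mL/min.
beliprazole: < 35 mL/min → 17% of 750 mg = 127.5 mg.
xoratinib: 10–29 mL/min → 37% of 300 mg = 111 mg.
Total = 127.5 + 111 = 238.5 mg.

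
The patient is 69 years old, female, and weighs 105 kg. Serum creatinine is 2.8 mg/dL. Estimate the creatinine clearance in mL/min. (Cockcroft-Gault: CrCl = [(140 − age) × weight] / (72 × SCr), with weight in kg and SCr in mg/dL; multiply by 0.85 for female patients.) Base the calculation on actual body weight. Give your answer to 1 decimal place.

CrCl = (140 − 69) × 105 / (72 × 2.8) × 0.85 = 7455.0 / 201.60 × 0.85 ≈ 31.4 mL/min

31.4 mL/min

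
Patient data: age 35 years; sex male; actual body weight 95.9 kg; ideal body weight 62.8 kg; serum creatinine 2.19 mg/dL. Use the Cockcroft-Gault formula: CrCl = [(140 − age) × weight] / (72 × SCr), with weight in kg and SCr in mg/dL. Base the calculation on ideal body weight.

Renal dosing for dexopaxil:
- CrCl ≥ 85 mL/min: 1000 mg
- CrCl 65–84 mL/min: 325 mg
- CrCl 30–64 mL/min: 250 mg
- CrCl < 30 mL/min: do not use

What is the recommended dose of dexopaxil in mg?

250 mg

CrCl = (140 − 35) × 62.8 / (72 × 2.19) = 6594.0 / 157.68 ≈ 41.8 mL/min
CrCl ≈ 42 mL/min → bracket 30–64 mL/min.
Dose for this bracket: 250 mg.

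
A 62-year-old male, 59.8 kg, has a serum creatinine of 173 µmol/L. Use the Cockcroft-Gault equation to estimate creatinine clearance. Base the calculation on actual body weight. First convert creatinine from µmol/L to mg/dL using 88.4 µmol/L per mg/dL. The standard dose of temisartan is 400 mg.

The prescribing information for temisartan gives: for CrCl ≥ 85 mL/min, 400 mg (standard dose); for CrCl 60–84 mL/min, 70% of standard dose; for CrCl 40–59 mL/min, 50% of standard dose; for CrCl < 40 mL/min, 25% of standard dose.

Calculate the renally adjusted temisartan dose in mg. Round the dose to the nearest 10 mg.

SCr = 173 / 88.4 = 1.957 mg/dL
CrCl = (140 − 62) × 59.8 / (72 × 1.957) = 4664.4 / 140.90 ≈ 33.1 mL/min
CrCl ≈ 33 mL/min → bracket < 40 mL/min.
25% of 400 mg = 100 mg

100 mg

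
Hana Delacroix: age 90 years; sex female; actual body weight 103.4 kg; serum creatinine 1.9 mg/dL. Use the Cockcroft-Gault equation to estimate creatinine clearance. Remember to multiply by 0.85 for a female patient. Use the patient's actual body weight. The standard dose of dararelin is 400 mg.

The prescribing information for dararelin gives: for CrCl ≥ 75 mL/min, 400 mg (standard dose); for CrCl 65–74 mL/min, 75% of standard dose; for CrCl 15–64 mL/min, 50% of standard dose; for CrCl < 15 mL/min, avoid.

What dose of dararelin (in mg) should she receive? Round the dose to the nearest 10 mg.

CrCl = (140 − 90) × 103.4 / (72 × 1.9) × 0.85 = 5170.0 / 136.80 × 0.85 ≈ 32.1 mL/min
CrCl ≈ 32 mL/min → bracket 15–64 mL/min.
50% of 400 mg = 200 mg

200 mg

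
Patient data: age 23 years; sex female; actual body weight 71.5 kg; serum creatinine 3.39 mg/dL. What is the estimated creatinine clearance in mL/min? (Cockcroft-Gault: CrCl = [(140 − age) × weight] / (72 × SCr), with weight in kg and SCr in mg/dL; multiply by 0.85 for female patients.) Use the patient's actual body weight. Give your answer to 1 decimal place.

CrCl = (140 − 23) × 71.5 / (72 × 3.39) × 0.85 = 8365.5 / 244.08 × 0.85 ≈ 29.1 mL/min

29.1 mL/min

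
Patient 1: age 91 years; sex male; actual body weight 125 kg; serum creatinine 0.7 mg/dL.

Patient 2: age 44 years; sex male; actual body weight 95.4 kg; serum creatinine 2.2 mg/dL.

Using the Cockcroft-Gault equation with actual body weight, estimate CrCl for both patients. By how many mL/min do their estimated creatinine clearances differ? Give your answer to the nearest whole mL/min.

64 mL/min

Patient 1: CrCl = (140 − 91) × 125 / (72 × 0.7) = 6125.0 / 50.40 ≈ 121.5 mL/min
Patient 2: CrCl = (140 − 44) × 95.4 / (72 × 2.2) = 9158.4 / 158.40 ≈ 57.8 mL/min
|121.5 − 57.8| = 63.7 mL/min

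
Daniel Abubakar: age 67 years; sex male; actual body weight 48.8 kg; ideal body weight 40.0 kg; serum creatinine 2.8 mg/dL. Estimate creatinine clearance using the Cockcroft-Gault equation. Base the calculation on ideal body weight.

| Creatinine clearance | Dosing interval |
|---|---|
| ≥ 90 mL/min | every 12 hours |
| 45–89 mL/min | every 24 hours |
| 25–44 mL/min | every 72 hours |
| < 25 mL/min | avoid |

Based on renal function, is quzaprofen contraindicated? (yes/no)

CrCl = (140 − 67) × 40 / (72 × 2.8) = 2920.0 / 201.60 ≈ 14.5 mL/min
CrCl ≈ 14 mL/min, which is < 25 mL/min.

yes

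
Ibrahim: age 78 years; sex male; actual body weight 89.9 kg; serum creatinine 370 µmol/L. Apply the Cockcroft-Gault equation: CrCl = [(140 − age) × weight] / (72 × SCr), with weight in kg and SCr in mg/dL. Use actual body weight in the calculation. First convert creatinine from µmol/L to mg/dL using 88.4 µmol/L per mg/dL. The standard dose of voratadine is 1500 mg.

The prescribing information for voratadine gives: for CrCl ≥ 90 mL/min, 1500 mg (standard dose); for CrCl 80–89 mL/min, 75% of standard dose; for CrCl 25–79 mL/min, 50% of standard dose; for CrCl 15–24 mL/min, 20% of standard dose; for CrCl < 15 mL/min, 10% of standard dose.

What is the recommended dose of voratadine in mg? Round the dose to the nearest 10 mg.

300 mg

SCr = 370 / 88.4 = 4.186 mg/dL
CrCl = (140 − 78) × 89.9 / (72 × 4.186) = 5573.8 / 301.39 ≈ 18.5 mL/min
CrCl ≈ 18 mL/min → bracket 15–24 mL/min.
20% of 1500 mg = 300 mg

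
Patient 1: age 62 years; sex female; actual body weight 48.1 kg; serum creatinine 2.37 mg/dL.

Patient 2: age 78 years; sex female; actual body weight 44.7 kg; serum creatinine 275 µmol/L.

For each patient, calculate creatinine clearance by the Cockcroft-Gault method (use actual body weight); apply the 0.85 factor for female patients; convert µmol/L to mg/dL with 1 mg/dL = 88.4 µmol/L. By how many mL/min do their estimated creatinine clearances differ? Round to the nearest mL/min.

8 mL/min

Patient 1: CrCl = (140 − 62) × 48.1 / (72 × 2.37) × 0.85 = 3751.8 / 170.64 × 0.85 ≈ 18.7 mL/min
Patient 2: SCr = 275 / 88.4 = 3.111 mg/dL
Patient 2: CrCl = (140 − 78) × 44.7 / (72 × 3.111) × 0.85 = 2771.4 / 223.99 × 0.85 ≈ 10.5 mL/min
|18.7 − 10.5| = 8.2 mL/min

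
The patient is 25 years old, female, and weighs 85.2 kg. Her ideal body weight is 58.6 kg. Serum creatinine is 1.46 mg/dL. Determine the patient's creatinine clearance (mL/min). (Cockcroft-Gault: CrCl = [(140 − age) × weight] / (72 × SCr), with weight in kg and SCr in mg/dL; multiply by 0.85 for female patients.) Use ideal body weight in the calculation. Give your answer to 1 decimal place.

54.5 mL/min

CrCl = (140 − 25) × 58.6 / (72 × 1.46) × 0.85 = 6739.0 / 105.12 × 0.85 ≈ 54.5 mL/min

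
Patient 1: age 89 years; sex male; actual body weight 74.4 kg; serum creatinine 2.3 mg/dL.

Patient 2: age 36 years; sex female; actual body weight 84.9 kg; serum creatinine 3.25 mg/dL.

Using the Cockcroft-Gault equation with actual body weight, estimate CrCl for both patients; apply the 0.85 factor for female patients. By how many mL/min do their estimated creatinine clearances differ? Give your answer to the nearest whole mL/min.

Patient 1: CrCl = (140 − 89) × 74.4 / (72 × 2.3) = 3794.4 / 165.60 ≈ 22.9 mL/min
Patient 2: CrCl = (140 − 36) × 84.9 / (72 × 3.25) × 0.85 = 8829.6 / 234.00 × 0.85 ≈ 32.1 mL/min
|22.9 − 32.1| = 9.2 mL/min

9 mL/min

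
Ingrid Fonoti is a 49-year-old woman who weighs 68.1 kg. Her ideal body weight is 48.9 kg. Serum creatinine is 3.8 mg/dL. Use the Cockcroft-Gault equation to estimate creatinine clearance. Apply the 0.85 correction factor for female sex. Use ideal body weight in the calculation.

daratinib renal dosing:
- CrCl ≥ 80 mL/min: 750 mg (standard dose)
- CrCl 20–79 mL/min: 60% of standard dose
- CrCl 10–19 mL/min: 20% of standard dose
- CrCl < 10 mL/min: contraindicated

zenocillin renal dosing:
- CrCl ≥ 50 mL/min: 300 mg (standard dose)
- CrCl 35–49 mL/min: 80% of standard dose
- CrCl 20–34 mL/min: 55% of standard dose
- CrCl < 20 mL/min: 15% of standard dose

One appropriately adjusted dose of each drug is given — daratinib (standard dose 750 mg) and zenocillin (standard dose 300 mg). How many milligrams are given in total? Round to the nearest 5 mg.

195 mg

CrCl = (140 − 49) × 48.9 / (72 × 3.8) × 0.85 = 4449.9 / 273.60 × 0.85 ≈ 13.8 mL/min
CrCl ≈ 14 mL/min.
daratinib: 10–19 mL/min → 20% of 750 mg = 150 mg.
zenocillin: < 20 mL/min → 15% of 300 mg = 45 mg.
Total = 150 + 45 = 195 mg.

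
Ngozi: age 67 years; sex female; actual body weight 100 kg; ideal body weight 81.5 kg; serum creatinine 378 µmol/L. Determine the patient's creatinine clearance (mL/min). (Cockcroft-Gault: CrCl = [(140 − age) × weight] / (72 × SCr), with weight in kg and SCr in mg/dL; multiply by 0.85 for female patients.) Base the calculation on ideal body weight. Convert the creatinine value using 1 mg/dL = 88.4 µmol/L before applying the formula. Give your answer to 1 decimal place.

16.4 mL/min

SCr = 378 / 88.4 = 4.276 mg/dL
CrCl = (140 − 67) × 81.5 / (72 × 4.276) × 0.85 = 5949.5 / 307.87 × 0.85 ≈ 16.4 mL/min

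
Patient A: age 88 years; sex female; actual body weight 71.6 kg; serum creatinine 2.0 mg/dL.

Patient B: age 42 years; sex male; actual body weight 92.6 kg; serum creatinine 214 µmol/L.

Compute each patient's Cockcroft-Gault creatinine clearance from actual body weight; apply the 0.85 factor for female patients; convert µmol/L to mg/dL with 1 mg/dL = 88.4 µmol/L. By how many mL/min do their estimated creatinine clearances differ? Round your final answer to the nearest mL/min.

Patient A: CrCl = (140 − 88) × 71.6 / (72 × 2) × 0.85 = 3723.2 / 144.00 × 0.85 ≈ 22.0 mL/min
Patient B: SCr = 214 / 88.4 = 2.421 mg/dL
Patient B: CrCl = (140 − 42) × 92.6 / (72 × 2.421) = 9074.8 / 174.31 ≈ 52.1 mL/min
|22.0 − 52.1| = 30.1 mL/min

30 mL/min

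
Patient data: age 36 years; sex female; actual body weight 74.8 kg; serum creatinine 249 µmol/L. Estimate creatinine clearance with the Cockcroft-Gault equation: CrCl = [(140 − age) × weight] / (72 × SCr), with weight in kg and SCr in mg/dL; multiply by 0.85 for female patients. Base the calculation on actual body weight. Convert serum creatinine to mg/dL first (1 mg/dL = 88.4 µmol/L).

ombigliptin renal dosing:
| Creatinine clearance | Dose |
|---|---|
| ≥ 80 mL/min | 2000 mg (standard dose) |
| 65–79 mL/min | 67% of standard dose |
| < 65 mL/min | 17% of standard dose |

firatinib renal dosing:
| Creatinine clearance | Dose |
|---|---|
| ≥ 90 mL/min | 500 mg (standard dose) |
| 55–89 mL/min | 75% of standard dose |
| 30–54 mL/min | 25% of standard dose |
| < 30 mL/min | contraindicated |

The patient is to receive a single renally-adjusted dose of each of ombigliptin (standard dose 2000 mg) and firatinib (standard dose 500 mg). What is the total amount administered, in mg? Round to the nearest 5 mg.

465 mg

SCr = 249 / 88.4 = 2.817 mg/dL
CrCl = (140 − 36) × 74.8 / (72 × 2.817) × 0.85 = 7779.2 / 202.82 × 0.85 ≈ 32.6 mL/min
CrCl ≈ 33 mL/min.
ombigliptin: < 65 mL/min → 17% of 2000 mg = 340 mg.
firatinib: 30–54 mL/min → 25% of 500 mg = 125 mg.
Total = 340 + 125 = 465 mg.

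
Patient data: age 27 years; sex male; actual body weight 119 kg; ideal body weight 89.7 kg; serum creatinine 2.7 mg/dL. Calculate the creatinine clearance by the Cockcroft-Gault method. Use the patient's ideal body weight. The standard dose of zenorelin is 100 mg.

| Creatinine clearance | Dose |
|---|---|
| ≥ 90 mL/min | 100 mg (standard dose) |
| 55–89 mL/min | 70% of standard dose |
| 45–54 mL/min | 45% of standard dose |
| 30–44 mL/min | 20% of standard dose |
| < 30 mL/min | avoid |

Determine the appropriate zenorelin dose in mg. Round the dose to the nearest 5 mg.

CrCl = (140 − 27) × 89.7 / (72 × 2.7) = 10136.1 / 194.40 ≈ 52.1 mL/min
CrCl ≈ 52 mL/min → bracket 45–54 mL/min.
45% of 100 mg = 45 mg

45 mg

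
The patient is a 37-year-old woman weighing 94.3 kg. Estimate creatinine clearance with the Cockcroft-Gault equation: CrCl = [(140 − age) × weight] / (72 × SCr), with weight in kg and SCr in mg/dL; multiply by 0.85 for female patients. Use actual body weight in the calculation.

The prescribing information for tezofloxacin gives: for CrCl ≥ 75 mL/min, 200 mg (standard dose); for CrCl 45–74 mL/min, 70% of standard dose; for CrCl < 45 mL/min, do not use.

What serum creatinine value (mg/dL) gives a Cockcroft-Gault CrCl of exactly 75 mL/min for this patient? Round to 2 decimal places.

Standard dose requires CrCl ≥ 75 mL/min.
Set (140 − 37) × 94.3 × 0.85 / (72 × SCr) = 75
SCr = (140 − 37) × 94.3 × 0.85 / (72 × 75) = 1.529 mg/dL

1.53 mg/dL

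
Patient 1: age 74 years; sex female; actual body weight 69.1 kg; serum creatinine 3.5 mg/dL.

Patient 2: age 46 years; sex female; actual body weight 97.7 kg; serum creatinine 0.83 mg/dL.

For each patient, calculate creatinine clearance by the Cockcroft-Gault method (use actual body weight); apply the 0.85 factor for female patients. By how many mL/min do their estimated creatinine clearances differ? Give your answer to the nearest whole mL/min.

115 mL/min

Patient 1: CrCl = (140 − 74) × 69.1 / (72 × 3.5) × 0.85 = 4560.6 / 252.00 × 0.85 ≈ 15.4 mL/min
Patient 2: CrCl = (140 − 46) × 97.7 / (72 × 0.83) × 0.85 = 9183.8 / 59.76 × 0.85 ≈ 130.6 mL/min
|15.4 − 130.6| = 115.2 mL/min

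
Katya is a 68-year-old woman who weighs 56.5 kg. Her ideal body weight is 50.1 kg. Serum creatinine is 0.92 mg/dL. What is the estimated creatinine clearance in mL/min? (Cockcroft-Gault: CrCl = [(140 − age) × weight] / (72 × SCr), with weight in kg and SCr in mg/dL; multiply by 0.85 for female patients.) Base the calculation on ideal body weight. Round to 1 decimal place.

CrCl = (140 − 68) × 50.1 / (72 × 0.92) × 0.85 = 3607.2 / 66.24 × 0.85 ≈ 46.3 mL/min

46.3 mL/min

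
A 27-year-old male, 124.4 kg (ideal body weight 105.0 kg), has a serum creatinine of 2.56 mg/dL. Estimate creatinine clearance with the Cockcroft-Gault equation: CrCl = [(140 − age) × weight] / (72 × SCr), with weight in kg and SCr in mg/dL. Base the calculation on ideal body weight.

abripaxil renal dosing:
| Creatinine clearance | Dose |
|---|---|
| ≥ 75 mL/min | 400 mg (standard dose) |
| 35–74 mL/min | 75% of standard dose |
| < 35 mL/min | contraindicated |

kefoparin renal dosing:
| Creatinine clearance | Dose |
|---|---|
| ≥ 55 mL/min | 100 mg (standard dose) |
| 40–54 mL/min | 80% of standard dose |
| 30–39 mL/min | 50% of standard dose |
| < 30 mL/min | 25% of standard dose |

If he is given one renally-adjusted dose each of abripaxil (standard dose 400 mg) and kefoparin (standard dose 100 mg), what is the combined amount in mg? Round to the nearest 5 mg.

CrCl = (140 − 27) × 105 / (72 × 2.56) = 11865.0 / 184.32 ≈ 64.4 mL/min
CrCl ≈ 64 mL/min.
abripaxil: 35–74 mL/min → 75% of 400 mg = 300 mg.
kefoparin: ≥ 55 mL/min → 100% of 100 mg = 100 mg.
Total = 300 + 100 = 400 mg.

400 mg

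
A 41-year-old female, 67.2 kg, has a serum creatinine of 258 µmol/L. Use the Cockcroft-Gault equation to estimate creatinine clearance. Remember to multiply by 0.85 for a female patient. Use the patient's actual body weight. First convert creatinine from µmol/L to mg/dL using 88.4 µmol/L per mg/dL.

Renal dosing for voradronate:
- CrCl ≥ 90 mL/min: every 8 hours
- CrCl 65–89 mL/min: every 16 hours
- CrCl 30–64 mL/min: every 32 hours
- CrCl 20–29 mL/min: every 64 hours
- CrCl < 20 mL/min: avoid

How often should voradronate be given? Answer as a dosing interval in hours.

every 64 hours

SCr = 258 / 88.4 = 2.919 mg/dL
CrCl = (140 − 41) × 67.2 / (72 × 2.919) × 0.85 = 6652.8 / 210.17 × 0.85 ≈ 26.9 mL/min
CrCl ≈ 27 mL/min → bracket 20–29 mL/min → every 64 hours.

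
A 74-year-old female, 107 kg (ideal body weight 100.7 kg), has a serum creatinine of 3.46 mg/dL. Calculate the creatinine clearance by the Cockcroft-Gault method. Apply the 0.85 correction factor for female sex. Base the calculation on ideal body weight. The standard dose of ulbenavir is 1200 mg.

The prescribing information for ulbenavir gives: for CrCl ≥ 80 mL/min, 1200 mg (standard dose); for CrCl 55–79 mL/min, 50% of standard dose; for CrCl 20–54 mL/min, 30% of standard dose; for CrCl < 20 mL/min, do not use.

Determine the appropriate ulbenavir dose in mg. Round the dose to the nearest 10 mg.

CrCl = (140 − 74) × 100.7 / (72 × 3.46) × 0.85 = 6646.2 / 249.12 × 0.85 ≈ 22.7 mL/min
CrCl ≈ 23 mL/min → bracket 20–54 mL/min.
30% of 1200 mg = 360 mg

360 mg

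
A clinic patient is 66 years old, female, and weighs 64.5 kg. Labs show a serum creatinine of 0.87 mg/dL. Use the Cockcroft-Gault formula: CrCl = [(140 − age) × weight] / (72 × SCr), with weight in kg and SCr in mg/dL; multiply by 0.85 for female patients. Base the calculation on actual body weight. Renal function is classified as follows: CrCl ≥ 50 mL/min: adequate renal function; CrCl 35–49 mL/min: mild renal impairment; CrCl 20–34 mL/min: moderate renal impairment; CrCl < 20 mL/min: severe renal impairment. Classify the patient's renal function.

CrCl = (140 − 66) × 64.5 / (72 × 0.87) × 0.85 = 4773.0 / 62.64 × 0.85 ≈ 64.8 mL/min
65 mL/min falls in the 'adequate renal function' range.

adequate renal function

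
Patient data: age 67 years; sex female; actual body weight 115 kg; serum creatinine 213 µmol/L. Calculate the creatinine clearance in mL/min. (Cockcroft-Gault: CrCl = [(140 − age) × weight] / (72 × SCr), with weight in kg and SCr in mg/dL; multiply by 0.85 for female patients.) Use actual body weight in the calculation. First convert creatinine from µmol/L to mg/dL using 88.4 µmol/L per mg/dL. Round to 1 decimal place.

41.1 mL/min

SCr = 213 / 88.4 = 2.41 mg/dL
CrCl = (140 − 67) × 115 / (72 × 2.41) × 0.85 = 8395.0 / 173.52 × 0.85 ≈ 41.1 mL/min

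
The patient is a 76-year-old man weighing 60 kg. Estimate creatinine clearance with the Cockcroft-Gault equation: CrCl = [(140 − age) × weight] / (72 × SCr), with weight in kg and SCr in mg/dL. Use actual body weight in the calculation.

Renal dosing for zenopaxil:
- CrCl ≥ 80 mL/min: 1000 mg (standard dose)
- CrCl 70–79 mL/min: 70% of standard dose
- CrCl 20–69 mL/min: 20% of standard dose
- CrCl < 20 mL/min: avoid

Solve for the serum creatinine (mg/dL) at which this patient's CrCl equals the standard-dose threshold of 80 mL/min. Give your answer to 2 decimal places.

0.67 mg/dL

Standard dose requires CrCl ≥ 80 mL/min.
Set (140 − 76) × 60 / (72 × SCr) = 80
SCr = (140 − 76) × 60 / (72 × 80) = 0.667 mg/dL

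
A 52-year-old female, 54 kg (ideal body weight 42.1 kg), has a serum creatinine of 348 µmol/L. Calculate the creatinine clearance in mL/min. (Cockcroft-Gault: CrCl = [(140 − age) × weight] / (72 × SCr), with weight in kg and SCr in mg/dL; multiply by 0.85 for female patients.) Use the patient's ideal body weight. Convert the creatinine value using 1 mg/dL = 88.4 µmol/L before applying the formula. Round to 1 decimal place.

SCr = 348 / 88.4 = 3.937 mg/dL
CrCl = (140 − 52) × 42.1 / (72 × 3.937) × 0.85 = 3704.8 / 283.46 × 0.85 ≈ 11.1 mL/min

11.1 mL/min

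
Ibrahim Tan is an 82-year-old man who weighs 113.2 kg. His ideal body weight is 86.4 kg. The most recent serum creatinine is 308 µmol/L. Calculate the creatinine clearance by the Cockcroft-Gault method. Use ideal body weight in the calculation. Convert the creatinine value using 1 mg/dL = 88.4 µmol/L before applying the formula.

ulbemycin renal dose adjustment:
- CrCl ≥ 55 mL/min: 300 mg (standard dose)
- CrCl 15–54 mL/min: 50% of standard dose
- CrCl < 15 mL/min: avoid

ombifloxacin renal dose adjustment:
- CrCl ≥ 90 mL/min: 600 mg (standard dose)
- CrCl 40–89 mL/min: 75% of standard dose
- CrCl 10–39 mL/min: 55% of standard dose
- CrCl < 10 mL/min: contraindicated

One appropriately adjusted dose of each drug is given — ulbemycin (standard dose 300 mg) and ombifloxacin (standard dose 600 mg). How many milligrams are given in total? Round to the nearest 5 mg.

SCr = 308 / 88.4 = 3.484 mg/dL
CrCl = (140 − 82) × 86.4 / (72 × 3.484) = 5011.2 / 250.85 ≈ 20.0 mL/min
CrCl ≈ 20 mL/min.
ulbemycin: 15–54 mL/min → 50% of 300 mg = 150 mg.
ombifloxacin: 10–39 mL/min → 55% of 600 mg = 330 mg.
Total = 150 + 330 = 480 mg.

480 mg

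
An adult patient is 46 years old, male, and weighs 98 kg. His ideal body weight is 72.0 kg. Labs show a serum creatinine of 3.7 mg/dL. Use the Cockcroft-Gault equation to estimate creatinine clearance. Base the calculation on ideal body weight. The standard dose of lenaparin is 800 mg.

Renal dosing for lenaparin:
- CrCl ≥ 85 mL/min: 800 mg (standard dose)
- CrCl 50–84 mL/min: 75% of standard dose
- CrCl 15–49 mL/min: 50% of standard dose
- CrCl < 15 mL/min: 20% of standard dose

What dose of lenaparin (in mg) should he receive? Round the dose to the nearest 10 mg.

CrCl = (140 − 46) × 72 / (72 × 3.7) = 6768.0 / 266.40 ≈ 25.4 mL/min
CrCl ≈ 25 mL/min → bracket 15–49 mL/min.
50% of 800 mg = 400 mg

400 mg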